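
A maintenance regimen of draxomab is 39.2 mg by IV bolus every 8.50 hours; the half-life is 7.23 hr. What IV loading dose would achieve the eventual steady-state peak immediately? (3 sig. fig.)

70.3 mg

k = ln 2 / 7.23 = 0.09587 hr⁻¹
Accumulation ratio R = 1 / (1 − e^(−kτ)) = 1 / (1 − e^(−0.09587×8.50)) = 1 / (1 − 0.4427) = 1.794
Loading dose = maintenance dose × R = 39.2 × 1.794 ≈ 70.3 mg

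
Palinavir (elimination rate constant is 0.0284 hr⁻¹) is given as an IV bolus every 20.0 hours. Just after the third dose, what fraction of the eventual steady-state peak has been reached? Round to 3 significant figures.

0.818

f_n = 1 − e^(−nkτ) = 1 − e^(−3 × 0.02840 × 20.0) = 1 − e^(−1.704) = 1 − 0.1820 ≈ 0.818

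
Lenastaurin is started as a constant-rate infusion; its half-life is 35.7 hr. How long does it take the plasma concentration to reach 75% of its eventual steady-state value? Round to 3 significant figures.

71.4 hours

k = ln 2 / 35.7 = 0.01942 hr⁻¹
f = 1 − e^(−kt)  ⇒  t = −ln(1 − f) / k
t = −ln(1 − 0.75) / 0.01942 = 1.386 / 0.01942 ≈ 71.4 hours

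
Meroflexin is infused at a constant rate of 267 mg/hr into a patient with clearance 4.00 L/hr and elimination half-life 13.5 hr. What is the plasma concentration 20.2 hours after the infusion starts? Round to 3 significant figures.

Css = rate / CL = 267 / 4.00 = 66.75 µg/mL
k = ln 2 / 13.5 = 0.05134 hr⁻¹
C(t) = Css (1 − e^(−kt)) = 66.75 × (1 − e^(−1.037)) = 66.75 × 0.6455 ≈ 43.1 µg/mL

43.1 µg/mL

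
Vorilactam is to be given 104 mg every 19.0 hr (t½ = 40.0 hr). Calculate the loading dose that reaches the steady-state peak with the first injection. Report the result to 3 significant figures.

k = ln 2 / 40.0 = 0.01733 hr⁻¹
Accumulation ratio R = 1 / (1 − e^(−kτ)) = 1 / (1 − e^(−0.01733×19.0)) = 1 / (1 − 0.7195) = 3.565
Loading dose = maintenance dose × R = 104 × 3.565 ≈ 371 mg

371 mg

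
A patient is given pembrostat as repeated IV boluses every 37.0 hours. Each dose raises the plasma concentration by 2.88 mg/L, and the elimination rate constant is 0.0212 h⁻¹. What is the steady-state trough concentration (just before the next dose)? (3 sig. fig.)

2.42 mg/L

Fraction remaining after one interval: e^(−kτ) = e^(−0.02120 × 37.0) = 0.4564
R = 1 / (1 − 0.4564) = 1.840
Css,max = 2.88 × 1.840 = 5.298 mg/L
Css,min = Css,max × e^(−kτ) = 5.298 × 0.4564 ≈ 2.42 mg/L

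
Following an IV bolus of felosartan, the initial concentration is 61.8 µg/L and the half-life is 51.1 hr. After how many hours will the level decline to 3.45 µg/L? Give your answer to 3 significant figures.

213 hours

k = ln 2 / 51.1 = 0.01356 hr⁻¹
C(t) = C₀ e^(−kt)  ⇒  t = ln(C₀/C) / k
t = ln(61.8/3.45) / 0.01356 = 2.886 / 0.01356 ≈ 213 hours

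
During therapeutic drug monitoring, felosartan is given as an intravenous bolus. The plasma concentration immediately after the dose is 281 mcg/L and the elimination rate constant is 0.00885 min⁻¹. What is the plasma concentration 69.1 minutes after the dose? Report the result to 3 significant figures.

C(t) = C₀ e^(−kt) = 281 × e^(−0.008850 × 69.1) = 281 × e^(−0.6115) = 281 × 0.5425 ≈ 152 mcg/L

152 mcg/L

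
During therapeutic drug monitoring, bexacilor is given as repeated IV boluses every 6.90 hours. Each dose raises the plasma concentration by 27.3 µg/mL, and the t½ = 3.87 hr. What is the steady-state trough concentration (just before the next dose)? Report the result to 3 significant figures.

11.2 µg/mL

k = ln 2 / 3.87 = 0.1791 hr⁻¹
Fraction remaining after one interval: e^(−kτ) = e^(−0.1791 × 6.90) = 0.2906
R = 1 / (1 − 0.2906) = 1.410
Css,max = 27.3 × 1.410 = 38.48 µg/mL
Css,min = Css,max × e^(−kτ) = 38.48 × 0.2906 ≈ 11.2 µg/mL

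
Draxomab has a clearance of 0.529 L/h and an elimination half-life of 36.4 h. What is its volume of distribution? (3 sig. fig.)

k = ln 2 / t½ = ln 2 / 36.4 = 0.01904 h⁻¹
V = CL / k = 0.529 / 0.01904 ≈ 27.8 L

27.8 L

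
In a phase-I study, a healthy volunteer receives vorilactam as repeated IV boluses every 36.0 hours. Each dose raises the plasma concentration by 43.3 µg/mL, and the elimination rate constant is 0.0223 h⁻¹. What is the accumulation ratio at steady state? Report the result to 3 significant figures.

1.81

Fraction remaining after one interval: e^(−kτ) = e^(−0.02230 × 36.0) = 0.4481
R = 1 / (1 − 0.4481) = 1 / 0.5519 ≈ 1.81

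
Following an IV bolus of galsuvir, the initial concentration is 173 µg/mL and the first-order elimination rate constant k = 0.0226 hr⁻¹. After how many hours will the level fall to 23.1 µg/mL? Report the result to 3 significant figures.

89.1 hours

C(t) = C₀ e^(−kt)  ⇒  t = ln(C₀/C) / k
t = ln(173/23.1) / 0.02260 = 2.013 / 0.02260 ≈ 89.1 hours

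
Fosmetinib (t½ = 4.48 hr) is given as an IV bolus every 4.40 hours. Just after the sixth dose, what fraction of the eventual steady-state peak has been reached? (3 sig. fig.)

k = ln 2 / 4.48 = 0.1547 hr⁻¹
f_n = 1 − e^(−nkτ) = 1 − e^(−6 × 0.1547 × 4.40) = 1 − e^(−4.085) = 1 − 0.01683 ≈ 0.983

0.983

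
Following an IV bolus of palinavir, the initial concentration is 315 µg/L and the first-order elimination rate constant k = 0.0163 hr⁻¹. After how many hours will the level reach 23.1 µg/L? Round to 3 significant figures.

C(t) = C₀ e^(−kt)  ⇒  t = ln(C₀/C) / k
t = ln(315/23.1) / 0.01630 = 2.613 / 0.01630 ≈ 160 hours

160 hours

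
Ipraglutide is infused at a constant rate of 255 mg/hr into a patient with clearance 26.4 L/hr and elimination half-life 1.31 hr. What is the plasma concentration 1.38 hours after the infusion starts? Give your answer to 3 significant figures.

Css = rate / CL = 255 / 26.4 = 9.659 µg/mL
k = ln 2 / 1.31 = 0.5291 hr⁻¹
C(t) = Css (1 − e^(−kt)) = 9.659 × (1 − e^(−0.7302)) = 9.659 × 0.5182 ≈ 5.01 µg/mL

5.01 µg/mL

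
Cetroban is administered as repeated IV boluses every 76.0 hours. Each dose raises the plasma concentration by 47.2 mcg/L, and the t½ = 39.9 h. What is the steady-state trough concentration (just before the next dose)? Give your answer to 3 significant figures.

17.2 mcg/L

k = ln 2 / 39.9 = 0.01737 h⁻¹
Fraction remaining after one interval: e^(−kτ) = e^(−0.01737 × 76.0) = 0.2671
R = 1 / (1 − 0.2671) = 1.364
Css,max = 47.2 × 1.364 = 64.40 mcg/L
Css,min = Css,max × e^(−kτ) = 64.40 × 0.2671 ≈ 17.2 mcg/L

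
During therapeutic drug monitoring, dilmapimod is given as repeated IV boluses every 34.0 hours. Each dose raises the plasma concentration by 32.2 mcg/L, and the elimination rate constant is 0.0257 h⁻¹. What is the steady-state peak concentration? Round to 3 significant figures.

Fraction remaining after one interval: e^(−kτ) = e^(−0.02570 × 34.0) = 0.4174
R = 1 / (1 − 0.4174) = 1.716
Css,max = 32.2 × 1.716 ≈ 55.3 mcg/L

55.3 mcg/L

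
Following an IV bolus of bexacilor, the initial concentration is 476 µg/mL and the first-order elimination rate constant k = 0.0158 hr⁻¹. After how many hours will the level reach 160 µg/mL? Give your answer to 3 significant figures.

C(t) = C₀ e^(−kt)  ⇒  t = ln(C₀/C) / k
t = ln(476/160) / 0.01580 = 1.090 / 0.01580 ≈ 69.0 hours

69.0 hours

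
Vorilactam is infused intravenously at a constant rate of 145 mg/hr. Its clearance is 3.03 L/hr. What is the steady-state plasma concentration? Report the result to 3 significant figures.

47.9 mg/L

Css = infusion rate / CL = 145 / 3.03 ≈ 47.9 mg/L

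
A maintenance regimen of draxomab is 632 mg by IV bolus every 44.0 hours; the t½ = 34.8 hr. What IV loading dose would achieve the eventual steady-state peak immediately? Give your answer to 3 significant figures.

1080 mg

k = ln 2 / 34.8 = 0.01992 hr⁻¹
Accumulation ratio R = 1 / (1 − e^(−kτ)) = 1 / (1 − e^(−0.01992×44.0)) = 1 / (1 − 0.4163) = 1.713
Loading dose = maintenance dose × R = 632 × 1.713 ≈ 1080 mg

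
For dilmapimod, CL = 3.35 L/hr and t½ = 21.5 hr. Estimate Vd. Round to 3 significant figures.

104 L

k = ln 2 / t½ = ln 2 / 21.5 = 0.03224 hr⁻¹
V = CL / k = 3.35 / 0.03224 ≈ 104 L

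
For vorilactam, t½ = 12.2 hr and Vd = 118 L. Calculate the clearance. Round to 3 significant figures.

6.70 L/hr

k = ln 2 / t½ = ln 2 / 12.2 = 0.05682 hr⁻¹
CL = k · V = 0.05682 × 118 ≈ 6.70 L/hr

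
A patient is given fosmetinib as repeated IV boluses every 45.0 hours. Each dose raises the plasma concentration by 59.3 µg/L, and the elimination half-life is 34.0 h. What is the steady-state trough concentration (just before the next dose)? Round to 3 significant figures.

k = ln 2 / 34.0 = 0.02039 h⁻¹
Fraction remaining after one interval: e^(−kτ) = e^(−0.02039 × 45.0) = 0.3996
R = 1 / (1 − 0.3996) = 1.665
Css,max = 59.3 × 1.665 = 98.76 µg/L
Css,min = Css,max × e^(−kτ) = 98.76 × 0.3996 ≈ 39.5 µg/L

39.5 µg/L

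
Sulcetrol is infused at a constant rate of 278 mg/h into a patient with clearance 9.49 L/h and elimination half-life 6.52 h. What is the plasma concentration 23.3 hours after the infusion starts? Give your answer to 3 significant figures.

Css = rate / CL = 278 / 9.49 = 29.29 µg/mL
k = ln 2 / 6.52 = 0.1063 h⁻¹
C(t) = Css (1 − e^(−kt)) = 29.29 × (1 − e^(−2.477)) = 29.29 × 0.9160 ≈ 26.8 µg/mL

26.8 µg/mL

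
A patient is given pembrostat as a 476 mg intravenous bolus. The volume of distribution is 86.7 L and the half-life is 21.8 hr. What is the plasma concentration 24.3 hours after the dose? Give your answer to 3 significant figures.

C₀ = dose / V = 476 / 86.7 = 5.490 µg/mL
k = ln 2 / 21.8 = 0.03180 hr⁻¹
C(t) = C₀ e^(−kt) = 5.490 × e^(−0.03180 × 24.3) = 5.490 × e^(−0.7726) = 5.490 × 0.4618 ≈ 2.54 µg/mL

2.54 µg/mL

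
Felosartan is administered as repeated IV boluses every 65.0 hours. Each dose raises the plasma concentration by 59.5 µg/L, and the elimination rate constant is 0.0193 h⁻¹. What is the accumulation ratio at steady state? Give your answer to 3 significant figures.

1.40

Fraction remaining after one interval: e^(−kτ) = e^(−0.01930 × 65.0) = 0.2852
R = 1 / (1 − 0.2852) = 1 / 0.7148 ≈ 1.40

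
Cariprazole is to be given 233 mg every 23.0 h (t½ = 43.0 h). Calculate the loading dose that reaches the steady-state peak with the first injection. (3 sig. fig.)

k = ln 2 / 43.0 = 0.01612 h⁻¹
Accumulation ratio R = 1 / (1 − e^(−kτ)) = 1 / (1 − e^(−0.01612×23.0)) = 1 / (1 − 0.6902) = 3.228
Loading dose = maintenance dose × R = 233 × 3.228 ≈ 752 mg

752 mg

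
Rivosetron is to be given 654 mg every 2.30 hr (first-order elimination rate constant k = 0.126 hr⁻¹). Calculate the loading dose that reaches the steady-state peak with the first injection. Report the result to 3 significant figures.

Accumulation ratio R = 1 / (1 − e^(−kτ)) = 1 / (1 − e^(−0.1260×2.30)) = 1 / (1 − 0.7484) = 3.975
Loading dose = maintenance dose × R = 654 × 3.975 ≈ 2600 mg

2600 mg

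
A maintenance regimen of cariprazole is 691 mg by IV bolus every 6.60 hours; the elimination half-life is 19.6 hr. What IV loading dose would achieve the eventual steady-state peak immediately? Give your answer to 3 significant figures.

k = ln 2 / 19.6 = 0.03536 hr⁻¹
Accumulation ratio R = 1 / (1 − e^(−kτ)) = 1 / (1 − e^(−0.03536×6.60)) = 1 / (1 − 0.7918) = 4.804
Loading dose = maintenance dose × R = 691 × 4.804 ≈ 3320 mg

3320 mg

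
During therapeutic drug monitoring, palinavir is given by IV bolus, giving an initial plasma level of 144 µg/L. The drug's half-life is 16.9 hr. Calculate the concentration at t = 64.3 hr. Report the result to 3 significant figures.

k = ln 2 / 16.9 = 0.04101 hr⁻¹
64.3 hr is 3.805 half-lives, so C = 144 × (1/2)^3.805 = 144 × 0.07156 ≈ 10.3 µg/L

10.3 µg/L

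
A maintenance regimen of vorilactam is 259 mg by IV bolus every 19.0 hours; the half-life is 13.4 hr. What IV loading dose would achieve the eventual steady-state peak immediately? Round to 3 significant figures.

414 mg

k = ln 2 / 13.4 = 0.05173 hr⁻¹
Accumulation ratio R = 1 / (1 − e^(−kτ)) = 1 / (1 − e^(−0.05173×19.0)) = 1 / (1 − 0.3743) = 1.598
Loading dose = maintenance dose × R = 259 × 1.598 ≈ 414 mg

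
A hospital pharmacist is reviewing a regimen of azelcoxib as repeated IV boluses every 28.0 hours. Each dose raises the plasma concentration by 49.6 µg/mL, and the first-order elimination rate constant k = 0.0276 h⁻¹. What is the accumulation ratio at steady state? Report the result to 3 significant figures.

Fraction remaining after one interval: e^(−kτ) = e^(−0.02760 × 28.0) = 0.4617
R = 1 / (1 − 0.4617) = 1 / 0.5383 ≈ 1.86

1.86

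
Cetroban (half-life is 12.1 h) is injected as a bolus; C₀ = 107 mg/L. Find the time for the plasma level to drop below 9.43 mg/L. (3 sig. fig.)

k = ln 2 / 12.1 = 0.05728 h⁻¹
C(t) = C₀ e^(−kt)  ⇒  t = ln(C₀/C) / k
t = ln(107/9.43) / 0.05728 = 2.429 / 0.05728 ≈ 42.4 hours

42.4 hours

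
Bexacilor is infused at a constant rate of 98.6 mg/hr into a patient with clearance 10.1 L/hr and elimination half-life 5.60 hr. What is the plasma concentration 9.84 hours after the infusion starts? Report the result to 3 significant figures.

Css = rate / CL = 98.6 / 10.1 = 9.762 µg/mL
k = ln 2 / 5.60 = 0.1238 hr⁻¹
C(t) = Css (1 − e^(−kt)) = 9.762 × (1 − e^(−1.218)) = 9.762 × 0.7042 ≈ 6.87 µg/mL

6.87 µg/mL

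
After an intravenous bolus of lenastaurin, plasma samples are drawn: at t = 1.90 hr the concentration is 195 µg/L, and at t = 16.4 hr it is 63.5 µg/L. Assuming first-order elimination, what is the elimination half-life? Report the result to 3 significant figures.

k = ln(C₁/C₂) / (t₂ − t₁) = ln(195/63.5) / (16.4 − 1.90)
  = 1.122 / 14.50 = 0.07738 hr⁻¹
t½ = ln 2 / k = ln 2 / 0.07738 ≈ 8.96 hours

8.96 hours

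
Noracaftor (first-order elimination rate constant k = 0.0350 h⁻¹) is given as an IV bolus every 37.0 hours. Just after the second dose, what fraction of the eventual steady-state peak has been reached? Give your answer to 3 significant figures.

f_n = 1 − e^(−nkτ) = 1 − e^(−2 × 0.03500 × 37.0) = 1 − e^(−2.590) = 1 − 0.07502 ≈ 0.925

0.925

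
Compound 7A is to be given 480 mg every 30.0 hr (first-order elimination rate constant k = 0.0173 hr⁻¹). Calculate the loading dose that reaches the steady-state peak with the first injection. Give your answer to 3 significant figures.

Accumulation ratio R = 1 / (1 − e^(−kτ)) = 1 / (1 − e^(−0.01730×30.0)) = 1 / (1 − 0.5951) = 2.470
Loading dose = maintenance dose × R = 480 × 2.470 ≈ 1190 mg

1190 mg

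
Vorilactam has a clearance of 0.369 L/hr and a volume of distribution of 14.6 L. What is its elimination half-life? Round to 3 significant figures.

27.4 hours

k = CL / V = 0.369 / 14.6 = 0.02527 hr⁻¹
t½ = ln 2 / k = ln 2 / 0.02527 ≈ 27.4 hours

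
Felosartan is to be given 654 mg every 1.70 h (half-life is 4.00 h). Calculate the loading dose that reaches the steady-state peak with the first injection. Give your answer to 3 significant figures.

2560 mg

k = ln 2 / 4.00 = 0.1733 h⁻¹
Accumulation ratio R = 1 / (1 − e^(−kτ)) = 1 / (1 − e^(−0.1733×1.70)) = 1 / (1 − 0.7448) = 3.919
Loading dose = maintenance dose × R = 654 × 3.919 ≈ 2560 mg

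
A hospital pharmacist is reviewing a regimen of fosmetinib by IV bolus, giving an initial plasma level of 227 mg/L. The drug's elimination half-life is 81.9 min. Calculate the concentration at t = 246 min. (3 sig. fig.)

k = ln 2 / 81.9 = 0.008463 min⁻¹
C(t) = C₀ e^(−kt) = 227 × e^(−0.008463 × 246) = 227 × e^(−2.082) = 227 × 0.1247 ≈ 28.3 mg/L

28.3 mg/L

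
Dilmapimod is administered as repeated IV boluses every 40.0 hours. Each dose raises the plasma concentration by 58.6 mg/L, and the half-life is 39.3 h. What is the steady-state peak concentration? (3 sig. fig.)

116 mg/L

k = ln 2 / 39.3 = 0.01764 h⁻¹
Fraction remaining after one interval: e^(−kτ) = e^(−0.01764 × 40.0) = 0.4939
R = 1 / (1 − 0.4939) = 1.976
Css,max = 58.6 × 1.976 ≈ 116 mg/L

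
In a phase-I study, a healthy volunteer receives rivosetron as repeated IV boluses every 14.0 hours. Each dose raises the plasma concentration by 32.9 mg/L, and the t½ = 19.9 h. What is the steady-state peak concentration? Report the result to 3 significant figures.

k = ln 2 / 19.9 = 0.03483 h⁻¹
Fraction remaining after one interval: e^(−kτ) = e^(−0.03483 × 14.0) = 0.6141
R = 1 / (1 − 0.6141) = 2.591
Css,max = 32.9 × 2.591 ≈ 85.2 mg/L

85.2 mg/L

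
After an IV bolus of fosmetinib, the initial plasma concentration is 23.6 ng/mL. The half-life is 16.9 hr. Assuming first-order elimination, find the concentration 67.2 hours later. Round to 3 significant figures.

1.50 ng/mL

k = ln 2 / 16.9 = 0.04101 hr⁻¹
C(t) = C₀ e^(−kt) = 23.6 × e^(−0.04101 × 67.2) = 23.6 × e^(−2.756) = 23.6 × 0.06353 ≈ 1.50 ng/mL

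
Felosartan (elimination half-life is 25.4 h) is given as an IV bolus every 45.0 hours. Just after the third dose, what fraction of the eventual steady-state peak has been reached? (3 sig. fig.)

0.975

k = ln 2 / 25.4 = 0.02729 h⁻¹
f_n = 1 − e^(−nkτ) = 1 − e^(−3 × 0.02729 × 45.0) = 1 − e^(−3.684) = 1 − 0.02512 ≈ 0.975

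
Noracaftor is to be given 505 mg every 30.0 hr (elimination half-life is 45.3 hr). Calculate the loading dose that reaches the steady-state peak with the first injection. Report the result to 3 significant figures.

1370 mg

k = ln 2 / 45.3 = 0.01530 hr⁻¹
Accumulation ratio R = 1 / (1 − e^(−kτ)) = 1 / (1 − e^(−0.01530×30.0)) = 1 / (1 − 0.6319) = 2.717
Loading dose = maintenance dose × R = 505 × 2.717 ≈ 1370 mg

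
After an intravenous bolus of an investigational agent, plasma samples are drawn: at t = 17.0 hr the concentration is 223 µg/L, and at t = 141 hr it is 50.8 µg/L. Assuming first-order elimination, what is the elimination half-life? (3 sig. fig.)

k = ln(C₁/C₂) / (t₂ − t₁) = ln(223/50.8) / (141 − 17.0)
  = 1.479 / 124.0 = 0.01193 hr⁻¹
t½ = ln 2 / k = ln 2 / 0.01193 ≈ 58.1 hours

58.1 hours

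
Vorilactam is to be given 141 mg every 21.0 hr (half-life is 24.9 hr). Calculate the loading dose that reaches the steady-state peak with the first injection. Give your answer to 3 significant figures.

k = ln 2 / 24.9 = 0.02784 hr⁻¹
Accumulation ratio R = 1 / (1 − e^(−kτ)) = 1 / (1 − e^(−0.02784×21.0)) = 1 / (1 − 0.5573) = 2.259
Loading dose = maintenance dose × R = 141 × 2.259 ≈ 319 mg

319 mg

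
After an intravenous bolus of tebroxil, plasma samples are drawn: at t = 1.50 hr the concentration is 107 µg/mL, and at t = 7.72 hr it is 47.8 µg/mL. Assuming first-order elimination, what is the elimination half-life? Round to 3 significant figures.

5.35 hours

k = ln(C₁/C₂) / (t₂ − t₁) = ln(107/47.8) / (7.72 − 1.50)
  = 0.8058 / 6.220 = 0.1296 hr⁻¹
t½ = ln 2 / k = ln 2 / 0.1296 ≈ 5.35 hours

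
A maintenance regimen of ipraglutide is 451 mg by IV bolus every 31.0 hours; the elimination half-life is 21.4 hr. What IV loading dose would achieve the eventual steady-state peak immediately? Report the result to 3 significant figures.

712 mg

k = ln 2 / 21.4 = 0.03239 hr⁻¹
Accumulation ratio R = 1 / (1 − e^(−kτ)) = 1 / (1 − e^(−0.03239×31.0)) = 1 / (1 − 0.3664) = 1.578
Loading dose = maintenance dose × R = 451 × 1.578 ≈ 712 mg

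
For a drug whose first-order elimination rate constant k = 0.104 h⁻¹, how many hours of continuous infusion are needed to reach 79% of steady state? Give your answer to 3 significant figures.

f = 1 − e^(−kt)  ⇒  t = −ln(1 − f) / k
t = −ln(1 − 0.79) / 0.1040 = 1.561 / 0.1040 ≈ 15.0 hours

15.0 hours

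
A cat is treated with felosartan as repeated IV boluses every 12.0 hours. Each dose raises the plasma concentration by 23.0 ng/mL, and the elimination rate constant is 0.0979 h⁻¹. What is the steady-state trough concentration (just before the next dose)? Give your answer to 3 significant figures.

Fraction remaining after one interval: e^(−kτ) = e^(−0.09790 × 12.0) = 0.3089
R = 1 / (1 − 0.3089) = 1.447
Css,max = 23.0 × 1.447 = 33.28 ng/mL
Css,min = Css,max × e^(−kτ) = 33.28 × 0.3089 ≈ 10.3 ng/mL

10.3 ng/mL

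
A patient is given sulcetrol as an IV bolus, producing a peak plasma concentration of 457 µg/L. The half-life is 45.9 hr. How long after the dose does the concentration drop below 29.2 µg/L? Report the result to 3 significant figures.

k = ln 2 / 45.9 = 0.01510 hr⁻¹
C(t) = C₀ e^(−kt)  ⇒  t = ln(C₀/C) / k
t = ln(457/29.2) / 0.01510 = 2.751 / 0.01510 ≈ 182 hours

182 hours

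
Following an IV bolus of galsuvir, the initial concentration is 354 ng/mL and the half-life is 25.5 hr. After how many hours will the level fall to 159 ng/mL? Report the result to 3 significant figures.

k = ln 2 / 25.5 = 0.02718 hr⁻¹
C(t) = C₀ e^(−kt)  ⇒  t = ln(C₀/C) / k
t = ln(354/159) / 0.02718 = 0.8004 / 0.02718 ≈ 29.4 hours

29.4 hours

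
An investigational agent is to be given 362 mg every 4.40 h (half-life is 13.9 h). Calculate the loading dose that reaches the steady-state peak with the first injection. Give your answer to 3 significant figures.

1840 mg

k = ln 2 / 13.9 = 0.04987 h⁻¹
Accumulation ratio R = 1 / (1 − e^(−kτ)) = 1 / (1 − e^(−0.04987×4.40)) = 1 / (1 − 0.8030) = 5.076
Loading dose = maintenance dose × R = 362 × 5.076 ≈ 1840 mg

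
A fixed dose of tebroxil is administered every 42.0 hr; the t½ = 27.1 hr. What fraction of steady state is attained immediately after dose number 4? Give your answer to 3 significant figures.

0.986

k = ln 2 / 27.1 = 0.02558 hr⁻¹
f_n = 1 − e^(−nkτ) = 1 − e^(−4 × 0.02558 × 42.0) = 1 − e^(−4.297) = 1 − 0.01361 ≈ 0.986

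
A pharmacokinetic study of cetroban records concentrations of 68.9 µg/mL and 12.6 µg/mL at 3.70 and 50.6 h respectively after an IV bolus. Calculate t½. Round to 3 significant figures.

k = ln(C₁/C₂) / (t₂ − t₁) = ln(68.9/12.6) / (50.6 − 3.70)
  = 1.699 / 46.90 = 0.03623 h⁻¹
t½ = ln 2 / k = ln 2 / 0.03623 ≈ 19.1 hours

19.1 hours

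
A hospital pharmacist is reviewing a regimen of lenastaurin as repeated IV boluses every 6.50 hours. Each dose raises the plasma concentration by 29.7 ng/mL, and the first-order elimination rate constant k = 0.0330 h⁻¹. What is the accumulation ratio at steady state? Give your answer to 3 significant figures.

5.18

Fraction remaining after one interval: e^(−kτ) = e^(−0.03300 × 6.50) = 0.8069
R = 1 / (1 − 0.8069) = 1 / 0.1931 ≈ 5.18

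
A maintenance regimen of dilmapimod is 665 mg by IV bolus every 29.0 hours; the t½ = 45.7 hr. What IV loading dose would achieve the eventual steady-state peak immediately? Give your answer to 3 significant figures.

k = ln 2 / 45.7 = 0.01517 hr⁻¹
Accumulation ratio R = 1 / (1 − e^(−kτ)) = 1 / (1 − e^(−0.01517×29.0)) = 1 / (1 − 0.6441) = 2.810
Loading dose = maintenance dose × R = 665 × 2.810 ≈ 1870 mg

1870 mg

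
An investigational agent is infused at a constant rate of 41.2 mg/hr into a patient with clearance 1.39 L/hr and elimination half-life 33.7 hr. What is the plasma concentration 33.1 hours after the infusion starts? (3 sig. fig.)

14.6 µg/mL

Css = rate / CL = 41.2 / 1.39 = 29.64 µg/mL
k = ln 2 / 33.7 = 0.02057 hr⁻¹
C(t) = Css (1 − e^(−kt)) = 29.64 × (1 − e^(−0.6808)) = 29.64 × 0.4938 ≈ 14.6 µg/mL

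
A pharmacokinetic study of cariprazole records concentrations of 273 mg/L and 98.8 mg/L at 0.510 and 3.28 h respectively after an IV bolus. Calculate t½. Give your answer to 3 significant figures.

1.89 hours

k = ln(C₁/C₂) / (t₂ − t₁) = ln(273/98.8) / (3.28 − 0.510)
  = 1.016 / 2.770 = 0.3669 h⁻¹
t½ = ln 2 / k = ln 2 / 0.3669 ≈ 1.89 hours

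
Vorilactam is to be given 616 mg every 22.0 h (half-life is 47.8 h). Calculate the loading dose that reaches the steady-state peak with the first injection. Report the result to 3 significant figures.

k = ln 2 / 47.8 = 0.01450 h⁻¹
Accumulation ratio R = 1 / (1 − e^(−kτ)) = 1 / (1 − e^(−0.01450×22.0)) = 1 / (1 − 0.7269) = 3.661
Loading dose = maintenance dose × R = 616 × 3.661 ≈ 2260 mg

2260 mg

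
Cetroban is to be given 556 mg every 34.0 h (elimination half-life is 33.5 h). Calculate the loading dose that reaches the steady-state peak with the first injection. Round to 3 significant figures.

k = ln 2 / 33.5 = 0.02069 h⁻¹
Accumulation ratio R = 1 / (1 − e^(−kτ)) = 1 / (1 − e^(−0.02069×34.0)) = 1 / (1 − 0.4949) = 1.980
Loading dose = maintenance dose × R = 556 × 1.980 ≈ 1100 mg

1100 mg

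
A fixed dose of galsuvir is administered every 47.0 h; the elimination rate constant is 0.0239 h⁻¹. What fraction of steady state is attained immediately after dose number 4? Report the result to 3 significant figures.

f_n = 1 − e^(−nkτ) = 1 − e^(−4 × 0.02390 × 47.0) = 1 − e^(−4.493) = 1 − 0.01118 ≈ 0.989

0.989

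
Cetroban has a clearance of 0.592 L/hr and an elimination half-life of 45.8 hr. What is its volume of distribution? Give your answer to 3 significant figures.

k = ln 2 / t½ = ln 2 / 45.8 = 0.01513 hr⁻¹
V = CL / k = 0.592 / 0.01513 ≈ 39.1 L

39.1 L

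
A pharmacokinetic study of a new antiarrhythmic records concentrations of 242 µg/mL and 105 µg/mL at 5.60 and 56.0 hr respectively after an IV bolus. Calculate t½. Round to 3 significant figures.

k = ln(C₁/C₂) / (t₂ − t₁) = ln(242/105) / (56.0 − 5.60)
  = 0.8350 / 50.40 = 0.01657 hr⁻¹
t½ = ln 2 / k = ln 2 / 0.01657 ≈ 41.8 hours

41.8 hours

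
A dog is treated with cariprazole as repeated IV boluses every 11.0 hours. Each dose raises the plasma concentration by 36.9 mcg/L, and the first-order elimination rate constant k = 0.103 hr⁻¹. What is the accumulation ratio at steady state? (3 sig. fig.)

1.48

Fraction remaining after one interval: e^(−kτ) = e^(−0.1030 × 11.0) = 0.3221
R = 1 / (1 − 0.3221) = 1 / 0.6779 ≈ 1.48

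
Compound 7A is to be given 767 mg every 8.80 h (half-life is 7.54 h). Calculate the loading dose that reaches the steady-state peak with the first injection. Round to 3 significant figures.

1380 mg

k = ln 2 / 7.54 = 0.09193 h⁻¹
Accumulation ratio R = 1 / (1 − e^(−kτ)) = 1 / (1 − e^(−0.09193×8.80)) = 1 / (1 − 0.4453) = 1.803
Loading dose = maintenance dose × R = 767 × 1.803 ≈ 1380 mg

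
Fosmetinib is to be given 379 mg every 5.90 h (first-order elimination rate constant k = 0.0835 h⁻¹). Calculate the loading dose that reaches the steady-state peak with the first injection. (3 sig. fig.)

Accumulation ratio R = 1 / (1 − e^(−kτ)) = 1 / (1 − e^(−0.08350×5.90)) = 1 / (1 − 0.6110) = 2.571
Loading dose = maintenance dose × R = 379 × 2.571 ≈ 974 mg

974 mg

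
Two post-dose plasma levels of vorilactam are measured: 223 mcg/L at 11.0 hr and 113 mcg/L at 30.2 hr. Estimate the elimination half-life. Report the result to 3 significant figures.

19.6 hours

k = ln(C₁/C₂) / (t₂ − t₁) = ln(223/113) / (30.2 − 11.0)
  = 0.6798 / 19.20 = 0.03541 hr⁻¹
t½ = ln 2 / k = ln 2 / 0.03541 ≈ 19.6 hours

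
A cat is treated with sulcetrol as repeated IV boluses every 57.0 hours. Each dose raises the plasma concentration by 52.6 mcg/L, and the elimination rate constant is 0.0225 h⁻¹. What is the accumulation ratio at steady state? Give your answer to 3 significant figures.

1.38

Fraction remaining after one interval: e^(−kτ) = e^(−0.02250 × 57.0) = 0.2773
R = 1 / (1 − 0.2773) = 1 / 0.7227 ≈ 1.38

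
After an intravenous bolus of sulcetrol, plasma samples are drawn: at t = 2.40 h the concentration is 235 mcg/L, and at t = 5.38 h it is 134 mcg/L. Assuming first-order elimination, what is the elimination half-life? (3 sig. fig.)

3.68 hours

k = ln(C₁/C₂) / (t₂ − t₁) = ln(235/134) / (5.38 − 2.40)
  = 0.5617 / 2.980 = 0.1885 h⁻¹
t½ = ln 2 / k = ln 2 / 0.1885 ≈ 3.68 hours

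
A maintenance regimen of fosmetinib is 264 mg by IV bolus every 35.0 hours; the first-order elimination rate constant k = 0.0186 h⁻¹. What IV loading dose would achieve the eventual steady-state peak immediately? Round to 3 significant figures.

552 mg

Accumulation ratio R = 1 / (1 − e^(−kτ)) = 1 / (1 − e^(−0.01860×35.0)) = 1 / (1 − 0.5215) = 2.090
Loading dose = maintenance dose × R = 264 × 2.090 ≈ 552 mg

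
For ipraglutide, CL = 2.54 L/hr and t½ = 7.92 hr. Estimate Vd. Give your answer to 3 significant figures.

29.0 L

k = ln 2 / t½ = ln 2 / 7.92 = 0.08752 hr⁻¹
V = CL / k = 2.54 / 0.08752 ≈ 29.0 L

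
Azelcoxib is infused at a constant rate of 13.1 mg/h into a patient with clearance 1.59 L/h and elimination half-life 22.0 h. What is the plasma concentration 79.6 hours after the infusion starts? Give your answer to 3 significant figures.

7.57 mg/L

Css = rate / CL = 13.1 / 1.59 = 8.239 mg/L
k = ln 2 / 22.0 = 0.03151 h⁻¹
C(t) = Css (1 − e^(−kt)) = 8.239 × (1 − e^(−2.508)) = 8.239 × 0.9186 ≈ 7.57 mg/L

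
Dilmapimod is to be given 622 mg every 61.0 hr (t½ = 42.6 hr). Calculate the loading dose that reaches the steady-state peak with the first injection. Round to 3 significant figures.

k = ln 2 / 42.6 = 0.01627 hr⁻¹
Accumulation ratio R = 1 / (1 − e^(−kτ)) = 1 / (1 − e^(−0.01627×61.0)) = 1 / (1 − 0.3706) = 1.589
Loading dose = maintenance dose × R = 622 × 1.589 ≈ 988 mg

988 mg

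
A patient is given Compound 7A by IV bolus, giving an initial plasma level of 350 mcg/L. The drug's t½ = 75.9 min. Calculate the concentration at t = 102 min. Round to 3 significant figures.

k = ln 2 / 75.9 = 0.009132 min⁻¹
C(t) = C₀ e^(−kt) = 350 × e^(−0.009132 × 102) = 350 × e^(−0.9315) = 350 × 0.3940 ≈ 138 mcg/L

138 mcg/L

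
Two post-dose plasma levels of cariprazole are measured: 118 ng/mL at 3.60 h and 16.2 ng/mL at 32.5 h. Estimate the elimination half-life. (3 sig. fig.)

10.1 hours

k = ln(C₁/C₂) / (t₂ − t₁) = ln(118/16.2) / (32.5 − 3.60)
  = 1.986 / 28.90 = 0.06871 h⁻¹
t½ = ln 2 / k = ln 2 / 0.06871 ≈ 10.1 hours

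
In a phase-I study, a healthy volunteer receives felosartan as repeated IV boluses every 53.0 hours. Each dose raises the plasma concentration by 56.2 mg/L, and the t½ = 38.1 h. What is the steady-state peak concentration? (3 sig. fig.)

90.8 mg/L

k = ln 2 / 38.1 = 0.01819 h⁻¹
Fraction remaining after one interval: e^(−kτ) = e^(−0.01819 × 53.0) = 0.3813
R = 1 / (1 − 0.3813) = 1.616
Css,max = 56.2 × 1.616 ≈ 90.8 mg/L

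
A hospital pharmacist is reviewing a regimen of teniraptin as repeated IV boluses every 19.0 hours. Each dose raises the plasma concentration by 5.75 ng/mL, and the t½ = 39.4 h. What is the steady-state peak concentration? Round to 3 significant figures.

20.2 ng/mL

k = ln 2 / 39.4 = 0.01759 h⁻¹
Fraction remaining after one interval: e^(−kτ) = e^(−0.01759 × 19.0) = 0.7159
R = 1 / (1 − 0.7159) = 3.519
Css,max = 5.75 × 3.519 ≈ 20.2 ng/mL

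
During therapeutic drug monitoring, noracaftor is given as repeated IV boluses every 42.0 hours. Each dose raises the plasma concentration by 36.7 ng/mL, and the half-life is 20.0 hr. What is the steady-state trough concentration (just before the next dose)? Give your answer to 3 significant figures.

11.2 ng/mL

k = ln 2 / 20.0 = 0.03466 hr⁻¹
Fraction remaining after one interval: e^(−kτ) = e^(−0.03466 × 42.0) = 0.2333
R = 1 / (1 − 0.2333) = 1.304
Css,max = 36.7 × 1.304 = 47.86 ng/mL
Css,min = Css,max × e^(−kτ) = 47.86 × 0.2333 ≈ 11.2 ng/mL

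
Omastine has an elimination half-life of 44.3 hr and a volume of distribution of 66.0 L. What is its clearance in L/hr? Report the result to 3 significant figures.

1.03 L/hr

k = ln 2 / t½ = ln 2 / 44.3 = 0.01565 hr⁻¹
CL = k · V = 0.01565 × 66.0 ≈ 1.03 L/hr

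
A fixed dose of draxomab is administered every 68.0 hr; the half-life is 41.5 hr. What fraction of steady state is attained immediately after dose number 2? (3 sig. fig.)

0.897

k = ln 2 / 41.5 = 0.01670 hr⁻¹
f_n = 1 − e^(−nkτ) = 1 − e^(−2 × 0.01670 × 68.0) = 1 − e^(−2.272) = 1 − 0.1032 ≈ 0.897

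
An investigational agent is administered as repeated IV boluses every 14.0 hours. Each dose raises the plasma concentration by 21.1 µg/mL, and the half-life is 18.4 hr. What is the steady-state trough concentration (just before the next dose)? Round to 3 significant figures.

30.4 µg/mL

k = ln 2 / 18.4 = 0.03767 hr⁻¹
Fraction remaining after one interval: e^(−kτ) = e^(−0.03767 × 14.0) = 0.5901
R = 1 / (1 − 0.5901) = 2.440
Css,max = 21.1 × 2.440 = 51.48 µg/mL
Css,min = Css,max × e^(−kτ) = 51.48 × 0.5901 ≈ 30.4 µg/mL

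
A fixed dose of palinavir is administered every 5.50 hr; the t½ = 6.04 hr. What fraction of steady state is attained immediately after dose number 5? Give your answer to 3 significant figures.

k = ln 2 / 6.04 = 0.1148 hr⁻¹
f_n = 1 − e^(−nkτ) = 1 − e^(−5 × 0.1148 × 5.50) = 1 − e^(−3.156) = 1 − 0.04260 ≈ 0.957

0.957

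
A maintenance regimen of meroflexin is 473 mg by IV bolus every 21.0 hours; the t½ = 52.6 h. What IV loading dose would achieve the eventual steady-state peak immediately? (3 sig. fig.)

k = ln 2 / 52.6 = 0.01318 h⁻¹
Accumulation ratio R = 1 / (1 − e^(−kτ)) = 1 / (1 − e^(−0.01318×21.0)) = 1 / (1 − 0.7583) = 4.137
Loading dose = maintenance dose × R = 473 × 4.137 ≈ 1960 mg

1960 mg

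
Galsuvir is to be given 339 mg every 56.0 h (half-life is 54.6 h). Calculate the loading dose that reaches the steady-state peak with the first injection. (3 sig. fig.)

k = ln 2 / 54.6 = 0.01270 h⁻¹
Accumulation ratio R = 1 / (1 − e^(−kτ)) = 1 / (1 − e^(−0.01270×56.0)) = 1 / (1 − 0.4912) = 1.965
Loading dose = maintenance dose × R = 339 × 1.965 ≈ 666 mg

666 mg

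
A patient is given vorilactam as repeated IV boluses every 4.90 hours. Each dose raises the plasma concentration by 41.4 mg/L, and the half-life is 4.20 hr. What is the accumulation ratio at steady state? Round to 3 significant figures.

k = ln 2 / 4.20 = 0.1650 hr⁻¹
Fraction remaining after one interval: e^(−kτ) = e^(−0.1650 × 4.90) = 0.4454
R = 1 / (1 − 0.4454) = 1 / 0.5546 ≈ 1.80

1.80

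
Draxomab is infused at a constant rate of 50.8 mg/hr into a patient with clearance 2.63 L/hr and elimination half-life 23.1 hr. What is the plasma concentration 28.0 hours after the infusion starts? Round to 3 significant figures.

Css = rate / CL = 50.8 / 2.63 = 19.32 µg/mL
k = ln 2 / 23.1 = 0.03001 hr⁻¹
C(t) = Css (1 − e^(−kt)) = 19.32 × (1 − e^(−0.8402)) = 19.32 × 0.5684 ≈ 11.0 µg/mL

11.0 µg/mL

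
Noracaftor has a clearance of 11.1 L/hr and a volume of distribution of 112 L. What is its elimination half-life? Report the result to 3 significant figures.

6.99 hours

k = CL / V = 11.1 / 112 = 0.09911 hr⁻¹
t½ = ln 2 / k = ln 2 / 0.09911 ≈ 6.99 hours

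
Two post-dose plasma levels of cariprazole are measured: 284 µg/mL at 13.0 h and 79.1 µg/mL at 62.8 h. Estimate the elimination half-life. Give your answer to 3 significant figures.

k = ln(C₁/C₂) / (t₂ − t₁) = ln(284/79.1) / (62.8 − 13.0)
  = 1.278 / 49.80 = 0.02567 h⁻¹
t½ = ln 2 / k = ln 2 / 0.02567 ≈ 27.0 hours

27.0 hours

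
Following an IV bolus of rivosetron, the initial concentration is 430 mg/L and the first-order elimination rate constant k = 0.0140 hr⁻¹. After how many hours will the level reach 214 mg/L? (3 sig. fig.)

C(t) = C₀ e^(−kt)  ⇒  t = ln(C₀/C) / k
t = ln(430/214) / 0.01400 = 0.6978 / 0.01400 ≈ 49.8 hours

49.8 hours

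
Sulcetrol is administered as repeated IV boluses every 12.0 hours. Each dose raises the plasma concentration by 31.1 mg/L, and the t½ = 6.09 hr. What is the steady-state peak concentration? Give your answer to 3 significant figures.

41.8 mg/L

k = ln 2 / 6.09 = 0.1138 hr⁻¹
Fraction remaining after one interval: e^(−kτ) = e^(−0.1138 × 12.0) = 0.2552
R = 1 / (1 − 0.2552) = 1.343
Css,max = 31.1 × 1.343 ≈ 41.8 mg/L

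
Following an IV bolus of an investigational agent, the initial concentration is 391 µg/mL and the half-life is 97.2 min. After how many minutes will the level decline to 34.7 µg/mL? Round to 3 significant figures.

340 minutes

k = ln 2 / 97.2 = 0.007131 min⁻¹
C(t) = C₀ e^(−kt)  ⇒  t = ln(C₀/C) / k
t = ln(391/34.7) / 0.007131 = 2.422 / 0.007131 ≈ 340 minutes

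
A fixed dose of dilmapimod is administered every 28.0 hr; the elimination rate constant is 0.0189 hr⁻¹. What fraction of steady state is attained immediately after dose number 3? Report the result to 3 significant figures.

0.796

f_n = 1 − e^(−nkτ) = 1 − e^(−3 × 0.01890 × 28.0) = 1 − e^(−1.588) = 1 − 0.2044 ≈ 0.796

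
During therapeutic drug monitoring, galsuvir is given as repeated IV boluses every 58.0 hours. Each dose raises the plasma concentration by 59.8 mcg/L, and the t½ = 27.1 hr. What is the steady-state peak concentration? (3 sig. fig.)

k = ln 2 / 27.1 = 0.02558 hr⁻¹
Fraction remaining after one interval: e^(−kτ) = e^(−0.02558 × 58.0) = 0.2268
R = 1 / (1 − 0.2268) = 1.293
Css,max = 59.8 × 1.293 ≈ 77.3 mcg/L

77.3 mcg/L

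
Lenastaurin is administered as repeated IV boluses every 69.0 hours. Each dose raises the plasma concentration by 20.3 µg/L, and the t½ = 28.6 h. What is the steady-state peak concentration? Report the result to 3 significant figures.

25.0 µg/L

k = ln 2 / 28.6 = 0.02424 h⁻¹
Fraction remaining after one interval: e^(−kτ) = e^(−0.02424 × 69.0) = 0.1878
R = 1 / (1 − 0.1878) = 1.231
Css,max = 20.3 × 1.231 ≈ 25.0 µg/L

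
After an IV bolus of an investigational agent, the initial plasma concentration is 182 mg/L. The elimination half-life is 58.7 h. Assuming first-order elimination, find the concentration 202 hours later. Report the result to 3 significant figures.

k = ln 2 / 58.7 = 0.01181 h⁻¹
C(t) = C₀ e^(−kt) = 182 × e^(−0.01181 × 202) = 182 × e^(−2.385) = 182 × 0.09206 ≈ 16.8 mg/L

16.8 mg/L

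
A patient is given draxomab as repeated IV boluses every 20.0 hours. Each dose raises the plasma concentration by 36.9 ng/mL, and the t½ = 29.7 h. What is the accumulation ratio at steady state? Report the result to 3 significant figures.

k = ln 2 / 29.7 = 0.02334 h⁻¹
Fraction remaining after one interval: e^(−kτ) = e^(−0.02334 × 20.0) = 0.6270
R = 1 / (1 − 0.6270) = 1 / 0.3730 ≈ 2.68

2.68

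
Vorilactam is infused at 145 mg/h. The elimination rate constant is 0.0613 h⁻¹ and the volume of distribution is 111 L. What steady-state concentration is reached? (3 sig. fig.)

CL = k · V = 0.0613 × 111 = 6.804 L/h
Css = rate / CL = 145 / 6.804 ≈ 21.3 µg/mL

21.3 µg/mL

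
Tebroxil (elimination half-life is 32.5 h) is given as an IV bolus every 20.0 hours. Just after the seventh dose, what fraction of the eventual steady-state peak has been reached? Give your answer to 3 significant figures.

0.950

k = ln 2 / 32.5 = 0.02133 h⁻¹
f_n = 1 − e^(−nkτ) = 1 − e^(−7 × 0.02133 × 20.0) = 1 − e^(−2.986) = 1 − 0.05050 ≈ 0.950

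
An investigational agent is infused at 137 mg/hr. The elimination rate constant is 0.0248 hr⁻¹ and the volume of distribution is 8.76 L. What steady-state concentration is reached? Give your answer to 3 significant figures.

CL = k · V = 0.0248 × 8.76 = 0.2172 L/hr
Css = rate / CL = 137 / 0.2172 ≈ 631 µg/mL

631 µg/mL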